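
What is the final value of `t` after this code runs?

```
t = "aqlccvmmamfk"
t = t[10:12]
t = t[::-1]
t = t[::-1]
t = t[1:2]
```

'k'

slice [10:12] → 'fk'
reverse → 'kf'
reverse → 'fk'
slice [1:2] → 'k'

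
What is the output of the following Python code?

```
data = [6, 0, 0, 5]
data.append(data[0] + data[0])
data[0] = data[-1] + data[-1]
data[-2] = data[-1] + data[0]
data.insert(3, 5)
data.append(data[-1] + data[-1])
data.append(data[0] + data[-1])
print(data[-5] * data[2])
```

0

append data[0]+data[0] = 6+6 = 12 → [6, 0, 0, 5, 12]
data[0] = data[-1]+data[-1] = 12+12 = 24 → [24, 0, 0, 5, 12]
data[-2] = data[-1]+data[0] = 12+24 = 36 → [24, 0, 0, 36, 12]
insert 5 at 3 → [24, 0, 0, 5, 36, 12]
append data[-1]+data[-1] = 12+12 = 24 → [24, 0, 0, 5, 36, 12, 24]
append data[0]+data[-1] = 24+24 = 48 → [24, 0, 0, 5, 36, 12, 24, 48]
data[-5]*data[2] = 5*0 = 0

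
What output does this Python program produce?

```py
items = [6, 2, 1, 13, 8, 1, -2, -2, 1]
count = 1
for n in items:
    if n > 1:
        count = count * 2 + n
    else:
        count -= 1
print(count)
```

n=6: >1, count = 1*2+6 = 8
n=2: >1, count = 8*2+2 = 18
n=1: not >1, count = 18-1 = 17
n=13: >1, count = 17*2+13 = 47
n=8: >1, count = 47*2+8 = 102
n=1: not >1, count = 102-1 = 101
n=-2: not >1, count = 101-1 = 100
n=-2: not >1, count = 100-1 = 99
n=1: not >1, count = 99-1 = 98

98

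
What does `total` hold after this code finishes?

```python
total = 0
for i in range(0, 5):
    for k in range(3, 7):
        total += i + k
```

130

i=0,k=3: total = 0+3 = 3
i=0,k=4: total = 3+4 = 7
i=0,k=5: total = 7+5 = 12
i=0,k=6: total = 12+6 = 18
i=1,k=3: total = 18+4 = 22
i=1,k=4: total = 22+5 = 27
i=1,k=5: total = 27+6 = 33
i=1,k=6: total = 33+7 = 40
i=2,k=3: total = 40+5 = 45
i=2,k=4: total = 45+6 = 51
i=2,k=5: total = 51+7 = 58
i=2,k=6: total = 58+8 = 66
i=3,k=3: total = 66+6 = 72
i=3,k=4: total = 72+7 = 79
i=3,k=5: total = 79+8 = 87
i=3,k=6: total = 87+9 = 96
i=4,k=3: total = 96+7 = 103
i=4,k=4: total = 103+8 = 111
i=4,k=5: total = 111+9 = 120
i=4,k=6: total = 120+10 = 130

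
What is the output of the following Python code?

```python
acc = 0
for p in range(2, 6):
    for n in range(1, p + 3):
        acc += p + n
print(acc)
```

156

p=2,n=1: acc = 0+3 = 3
p=2,n=2: acc = 3+4 = 7
p=2,n=3: acc = 7+5 = 12
p=2,n=4: acc = 12+6 = 18
p=3,n=1: acc = 18+4 = 22
p=3,n=2: acc = 22+5 = 27
p=3,n=3: acc = 27+6 = 33
p=3,n=4: acc = 33+7 = 40
p=3,n=5: acc = 40+8 = 48
p=4,n=1: acc = 48+5 = 53
p=4,n=2: acc = 53+6 = 59
p=4,n=3: acc = 59+7 = 66
p=4,n=4: acc = 66+8 = 74
p=4,n=5: acc = 74+9 = 83
p=4,n=6: acc = 83+10 = 93
p=5,n=1: acc = 93+6 = 99
p=5,n=2: acc = 99+7 = 106
p=5,n=3: acc = 106+8 = 114
p=5,n=4: acc = 114+9 = 123
p=5,n=5: acc = 123+10 = 133
p=5,n=6: acc = 133+11 = 144
p=5,n=7: acc = 144+12 = 156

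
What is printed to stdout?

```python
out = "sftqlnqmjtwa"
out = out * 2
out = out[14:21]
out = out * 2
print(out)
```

tqlnqmjtqlnqmj

repeat ×2 → 'sftqlnqmjtwasftqlnqmjtwa'
slice [14:21] → 'tqlnqmj'
repeat ×2 → 'tqlnqmjtqlnqmj'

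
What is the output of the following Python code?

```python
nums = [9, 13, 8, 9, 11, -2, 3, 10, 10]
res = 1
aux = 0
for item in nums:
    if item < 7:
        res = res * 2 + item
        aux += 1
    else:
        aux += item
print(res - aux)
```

-69

item=9: not <7; aux=9
item=13: not <7; aux=22
item=8: not <7; aux=30
item=9: not <7; aux=39
item=11: not <7; aux=50
item=-2: <7, res = 1*2+(-2) = 0; aux=51
item=3: <7, res = 0*2+3 = 3; aux=52
item=10: not <7; aux=62
item=10: not <7; aux=72
res-aux = 3-72 = -69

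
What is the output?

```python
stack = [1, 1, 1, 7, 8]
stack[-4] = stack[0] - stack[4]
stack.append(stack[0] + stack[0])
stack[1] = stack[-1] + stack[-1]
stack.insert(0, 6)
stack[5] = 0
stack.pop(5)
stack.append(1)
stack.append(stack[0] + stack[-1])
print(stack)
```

[6, 1, 4, 1, 7, 2, 1, 7]

stack[-4] = stack[0]-stack[4] = 1-8 = -7 → [1, -7, 1, 7, 8]
append stack[0]+stack[0] = 1+1 = 2 → [1, -7, 1, 7, 8, 2]
stack[1] = stack[-1]+stack[-1] = 2+2 = 4 → [1, 4, 1, 7, 8, 2]
insert 6 at 0 → [6, 1, 4, 1, 7, 8, 2]
stack[5] = 0 → [6, 1, 4, 1, 7, 0, 2]
pop(5) removes 0 → [6, 1, 4, 1, 7, 2]
append 1 → [6, 1, 4, 1, 7, 2, 1]
append stack[0]+stack[-1] = 6+1 = 7 → [6, 1, 4, 1, 7, 2, 1, 7]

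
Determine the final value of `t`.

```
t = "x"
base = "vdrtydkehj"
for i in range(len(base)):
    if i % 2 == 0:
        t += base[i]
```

'xvrykh'

i=0: add 'v' → 'xv'
i=1: skip
i=2: add 'r' → 'xvr'
i=3: skip
i=4: add 'y' → 'xvry'
i=5: skip
i=6: add 'k' → 'xvryk'
i=7: skip
i=8: add 'h' → 'xvrykh'
i=9: skip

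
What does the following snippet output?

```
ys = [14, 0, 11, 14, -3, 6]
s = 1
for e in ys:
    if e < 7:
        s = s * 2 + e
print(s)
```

8

e=14: not <7
e=0: <7, s = 1*2+0 = 2
e=11: not <7
e=14: not <7
e=-3: <7, s = 2*2+(-3) = 1
e=6: <7, s = 1*2+6 = 8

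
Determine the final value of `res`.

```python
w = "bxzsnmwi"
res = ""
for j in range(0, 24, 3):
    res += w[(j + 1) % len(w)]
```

'xnizmbsw'

j=0: add w[1]='x' → 'x'
j=3: add w[4]='n' → 'xn'
j=6: add w[7]='i' → 'xni'
j=9: add w[2]='z' → 'xniz'
j=12: add w[5]='m' → 'xnizm'
j=15: add w[0]='b' → 'xnizmb'
j=18: add w[3]='s' → 'xnizmbs'
j=21: add w[6]='w' → 'xnizmbsw'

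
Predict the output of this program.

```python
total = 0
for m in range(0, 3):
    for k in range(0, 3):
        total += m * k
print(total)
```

9

m=0,k=0: total = 0+0 = 0
m=0,k=1: total = 0+0 = 0
m=0,k=2: total = 0+0 = 0
m=1,k=0: total = 0+0 = 0
m=1,k=1: total = 0+1 = 1
m=1,k=2: total = 1+2 = 3
m=2,k=0: total = 3+0 = 3
m=2,k=1: total = 3+2 = 5
m=2,k=2: total = 5+4 = 9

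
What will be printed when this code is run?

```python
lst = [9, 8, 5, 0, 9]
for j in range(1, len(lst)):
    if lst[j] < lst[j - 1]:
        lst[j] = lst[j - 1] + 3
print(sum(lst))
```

75

j=1: 8<9, lst[1] = 9+3 = 12 → [9, 12, 5, 0, 9]
j=2: 5<12, lst[2] = 12+3 = 15 → [9, 12, 15, 0, 9]
j=3: 0<15, lst[3] = 15+3 = 18 → [9, 12, 15, 18, 9]
j=4: 9<18, lst[4] = 18+3 = 21 → [9, 12, 15, 18, 21]
sum = 75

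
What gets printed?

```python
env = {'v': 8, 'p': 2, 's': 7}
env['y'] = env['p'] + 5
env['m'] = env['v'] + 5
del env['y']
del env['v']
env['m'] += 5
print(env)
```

env['y'] = env['p']+5 = 7 → {'v': 8, 'p': 2, 's': 7, 'y': 7}
env['m'] = env['v']+5 = 13 → {'v': 8, 'p': 2, 's': 7, 'y': 7, 'm': 13}
del 'y' → {'v': 8, 'p': 2, 's': 7, 'm': 13}
del 'v' → {'p': 2, 's': 7, 'm': 13}
env['m'] = 13+5 = 18 → {'p': 2, 's': 7, 'm': 18}

{'p': 2, 's': 7, 'm': 18}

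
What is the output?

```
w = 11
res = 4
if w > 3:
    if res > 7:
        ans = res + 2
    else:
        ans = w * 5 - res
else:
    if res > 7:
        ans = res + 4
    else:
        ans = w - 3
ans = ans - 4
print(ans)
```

w=11, res=4
w > 3 is True; res > 7 is False
→ ans = w * 5 - res = 51
ans = 51-4 = 47

47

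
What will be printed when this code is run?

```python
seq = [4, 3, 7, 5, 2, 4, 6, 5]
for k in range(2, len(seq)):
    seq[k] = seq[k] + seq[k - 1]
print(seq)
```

[4, 3, 10, 15, 17, 21, 27, 32]

k=2: seq[2] = 7+3 = 10 → [4, 3, 10, 5, 2, 4, 6, 5]
k=3: seq[3] = 5+10 = 15 → [4, 3, 10, 15, 2, 4, 6, 5]
k=4: seq[4] = 2+15 = 17 → [4, 3, 10, 15, 17, 4, 6, 5]
k=5: seq[5] = 4+17 = 21 → [4, 3, 10, 15, 17, 21, 6, 5]
k=6: seq[6] = 6+21 = 27 → [4, 3, 10, 15, 17, 21, 27, 5]
k=7: seq[7] = 5+27 = 32 → [4, 3, 10, 15, 17, 21, 27, 32]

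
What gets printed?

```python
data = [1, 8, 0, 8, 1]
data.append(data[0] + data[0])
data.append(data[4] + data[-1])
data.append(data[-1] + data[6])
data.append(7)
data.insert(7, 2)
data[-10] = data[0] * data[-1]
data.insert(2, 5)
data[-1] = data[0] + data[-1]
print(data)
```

[7, 8, 5, 0, 8, 1, 2, 3, 2, 6, 14]

append data[0]+data[0] = 1+1 = 2 → [1, 8, 0, 8, 1, 2]
append data[4]+data[-1] = 1+2 = 3 → [1, 8, 0, 8, 1, 2, 3]
append data[-1]+data[6] = 3+3 = 6 → [1, 8, 0, 8, 1, 2, 3, 6]
append 7 → [1, 8, 0, 8, 1, 2, 3, 6, 7]
insert 2 at 7 → [1, 8, 0, 8, 1, 2, 3, 2, 6, 7]
data[-10] = data[0]*data[-1] = 1*7 = 7 → [7, 8, 0, 8, 1, 2, 3, 2, 6, 7]
insert 5 at 2 → [7, 8, 5, 0, 8, 1, 2, 3, 2, 6, 7]
data[-1] = data[0]+data[-1] = 7+7 = 14 → [7, 8, 5, 0, 8, 1, 2, 3, 2, 6, 14]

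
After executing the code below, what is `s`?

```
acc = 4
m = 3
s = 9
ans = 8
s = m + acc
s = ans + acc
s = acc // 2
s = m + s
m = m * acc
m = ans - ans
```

5

s = 3+4 = 7
s = 8+4 = 12
s = 4//2 = 2
s = 3+2 = 5
m = 3*4 = 12
m = 8-8 = 0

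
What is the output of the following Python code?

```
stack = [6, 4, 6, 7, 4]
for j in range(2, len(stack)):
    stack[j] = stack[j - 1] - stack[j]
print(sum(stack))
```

j=2: stack[2] = 4-6 = -2 → [6, 4, -2, 7, 4]
j=3: stack[3] = (-2)-7 = -9 → [6, 4, -2, -9, 4]
j=4: stack[4] = (-9)-4 = -13 → [6, 4, -2, -9, -13]
sum = -14

-14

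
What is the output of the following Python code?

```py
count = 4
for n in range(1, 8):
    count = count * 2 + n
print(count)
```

759

n=1: count = 4*2+1 = 9
n=2: count = 9*2+2 = 20
n=3: count = 20*2+3 = 43
n=4: count = 43*2+4 = 90
n=5: count = 90*2+5 = 185
n=6: count = 185*2+6 = 376
n=7: count = 376*2+7 = 759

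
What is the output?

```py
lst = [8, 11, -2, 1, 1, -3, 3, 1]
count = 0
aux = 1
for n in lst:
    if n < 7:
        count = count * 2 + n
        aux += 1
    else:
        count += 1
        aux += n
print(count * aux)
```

n=8: not <7, count = 0+1 = 1; aux=9
n=11: not <7, count = 1+1 = 2; aux=20
n=-2: <7, count = 2*2+(-2) = 2; aux=21
n=1: <7, count = 2*2+1 = 5; aux=22
n=1: <7, count = 5*2+1 = 11; aux=23
n=-3: <7, count = 11*2+(-3) = 19; aux=24
n=3: <7, count = 19*2+3 = 41; aux=25
n=1: <7, count = 41*2+1 = 83; aux=26
count*aux = 83*26 = 2158

2158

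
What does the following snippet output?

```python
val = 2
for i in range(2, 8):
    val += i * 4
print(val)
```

110

i=2: val = 2+2*4 = 10
i=3: val = 10+3*4 = 22
i=4: val = 22+4*4 = 38
i=5: val = 38+5*4 = 58
i=6: val = 58+6*4 = 82
i=7: val = 82+7*4 = 110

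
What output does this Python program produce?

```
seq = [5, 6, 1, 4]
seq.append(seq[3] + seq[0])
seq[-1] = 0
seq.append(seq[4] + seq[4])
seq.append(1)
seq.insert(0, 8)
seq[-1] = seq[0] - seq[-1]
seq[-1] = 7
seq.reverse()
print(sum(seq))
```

31

append seq[3]+seq[0] = 4+5 = 9 → [5, 6, 1, 4, 9]
seq[-1] = 0 → [5, 6, 1, 4, 0]
append seq[4]+seq[4] = 0+0 = 0 → [5, 6, 1, 4, 0, 0]
append 1 → [5, 6, 1, 4, 0, 0, 1]
insert 8 at 0 → [8, 5, 6, 1, 4, 0, 0, 1]
seq[-1] = seq[0]-seq[-1] = 8-1 = 7 → [8, 5, 6, 1, 4, 0, 0, 7]
seq[-1] = 7 → [8, 5, 6, 1, 4, 0, 0, 7]
reverse → [7, 0, 0, 4, 1, 6, 5, 8]
sum = 31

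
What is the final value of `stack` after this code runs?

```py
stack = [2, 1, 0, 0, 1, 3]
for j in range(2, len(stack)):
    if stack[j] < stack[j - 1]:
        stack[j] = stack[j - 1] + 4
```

[2, 1, 5, 9, 13, 17]

j=2: 0<1, stack[2] = 1+4 = 5 → [2, 1, 5, 0, 1, 3]
j=3: 0<5, stack[3] = 5+4 = 9 → [2, 1, 5, 9, 1, 3]
j=4: 1<9, stack[4] = 9+4 = 13 → [2, 1, 5, 9, 13, 3]
j=5: 3<13, stack[5] = 13+4 = 17 → [2, 1, 5, 9, 13, 17]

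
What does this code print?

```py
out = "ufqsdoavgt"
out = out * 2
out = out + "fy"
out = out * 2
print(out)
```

repeat ×2 → 'ufqsdoavgtufqsdoavgt'
+ 'fy' → 'ufqsdoavgtufqsdoavgtfy'
repeat ×2 → 'ufqsdoavgtufqsdoavgtfyufqsdoavgtufqsdoavgtfy'

ufqsdoavgtufqsdoavgtfyufqsdoavgtufqsdoavgtfy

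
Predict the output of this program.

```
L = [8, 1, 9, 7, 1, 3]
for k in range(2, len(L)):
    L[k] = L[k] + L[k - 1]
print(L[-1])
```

21

k=2: L[2] = 9+1 = 10 → [8, 1, 10, 7, 1, 3]
k=3: L[3] = 7+10 = 17 → [8, 1, 10, 17, 1, 3]
k=4: L[4] = 1+17 = 18 → [8, 1, 10, 17, 18, 3]
k=5: L[5] = 3+18 = 21 → [8, 1, 10, 17, 18, 21]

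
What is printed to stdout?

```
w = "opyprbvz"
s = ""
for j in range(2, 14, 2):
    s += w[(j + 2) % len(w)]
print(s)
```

j=2: add w[4]='r' → 'r'
j=4: add w[6]='v' → 'rv'
j=6: add w[0]='o' → 'rvo'
j=8: add w[2]='y' → 'rvoy'
j=10: add w[4]='r' → 'rvoyr'
j=12: add w[6]='v' → 'rvoyrv'

rvoyrv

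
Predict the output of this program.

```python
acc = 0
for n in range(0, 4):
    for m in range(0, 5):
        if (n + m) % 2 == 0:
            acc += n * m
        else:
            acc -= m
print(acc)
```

8

n=0,m=0: even sum, acc = 0+0 = 0
n=0,m=1: odd sum, acc = 0-1 = -1
n=0,m=2: even sum, acc = (-1)+0 = -1
n=0,m=3: odd sum, acc = (-1)-3 = -4
n=0,m=4: even sum, acc = (-4)+0 = -4
n=1,m=0: odd sum, acc = (-4)-0 = -4
n=1,m=1: even sum, acc = (-4)+1 = -3
n=1,m=2: odd sum, acc = (-3)-2 = -5
n=1,m=3: even sum, acc = (-5)+3 = -2
n=1,m=4: odd sum, acc = (-2)-4 = -6
n=2,m=0: even sum, acc = (-6)+0 = -6
n=2,m=1: odd sum, acc = (-6)-1 = -7
n=2,m=2: even sum, acc = (-7)+4 = -3
n=2,m=3: odd sum, acc = (-3)-3 = -6
n=2,m=4: even sum, acc = (-6)+8 = 2
n=3,m=0: odd sum, acc = 2-0 = 2
n=3,m=1: even sum, acc = 2+3 = 5
n=3,m=2: odd sum, acc = 5-2 = 3
n=3,m=3: even sum, acc = 3+9 = 12
n=3,m=4: odd sum, acc = 12-4 = 8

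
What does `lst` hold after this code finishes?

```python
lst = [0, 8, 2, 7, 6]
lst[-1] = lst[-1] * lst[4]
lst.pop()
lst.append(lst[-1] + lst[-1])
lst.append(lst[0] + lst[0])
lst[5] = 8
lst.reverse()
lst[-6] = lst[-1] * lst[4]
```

[0, 14, 7, 2, 8, 0]

lst[-1] = lst[-1]*lst[4] = 6*6 = 36 → [0, 8, 2, 7, 36]
pop() removes 36 → [0, 8, 2, 7]
append lst[-1]+lst[-1] = 7+7 = 14 → [0, 8, 2, 7, 14]
append lst[0]+lst[0] = 0+0 = 0 → [0, 8, 2, 7, 14, 0]
lst[5] = 8 → [0, 8, 2, 7, 14, 8]
reverse → [8, 14, 7, 2, 8, 0]
lst[-6] = lst[-1]*lst[4] = 0*8 = 0 → [0, 14, 7, 2, 8, 0]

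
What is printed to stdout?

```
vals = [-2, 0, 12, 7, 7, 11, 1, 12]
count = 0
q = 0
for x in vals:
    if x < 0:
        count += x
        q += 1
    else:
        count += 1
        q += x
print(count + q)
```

x=-2: <0, count = 0+(-2) = -2; q=1
x=0: not <0, count = (-2)+1 = -1; q=1
x=12: not <0, count = (-1)+1 = 0; q=13
x=7: not <0, count = 0+1 = 1; q=20
x=7: not <0, count = 1+1 = 2; q=27
x=11: not <0, count = 2+1 = 3; q=38
x=1: not <0, count = 3+1 = 4; q=39
x=12: not <0, count = 4+1 = 5; q=51
count+q = 5+51 = 56

56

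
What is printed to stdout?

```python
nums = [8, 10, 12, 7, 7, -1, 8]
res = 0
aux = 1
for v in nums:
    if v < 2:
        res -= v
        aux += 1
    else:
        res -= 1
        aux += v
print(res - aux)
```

v=8: not <2, res = 0-1 = -1; aux=9
v=10: not <2, res = (-1)-1 = -2; aux=19
v=12: not <2, res = (-2)-1 = -3; aux=31
v=7: not <2, res = (-3)-1 = -4; aux=38
v=7: not <2, res = (-4)-1 = -5; aux=45
v=-1: <2, res = (-5)-(-1) = -4; aux=46
v=8: not <2, res = (-4)-1 = -5; aux=54
res-aux = (-5)-54 = -59

-59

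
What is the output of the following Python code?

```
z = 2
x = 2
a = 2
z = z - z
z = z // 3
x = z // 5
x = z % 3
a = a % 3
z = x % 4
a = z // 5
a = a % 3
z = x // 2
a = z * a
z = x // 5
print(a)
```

0

z = 2-2 = 0
z = 0//3 = 0
x = 0//5 = 0
x = 0%3 = 0
a = 2%3 = 2
z = 0%4 = 0
a = 0//5 = 0
a = 0%3 = 0
z = 0//2 = 0
a = 0*0 = 0
z = 0//5 = 0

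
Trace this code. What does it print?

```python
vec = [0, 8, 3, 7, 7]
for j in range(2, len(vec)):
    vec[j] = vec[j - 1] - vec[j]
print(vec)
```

j=2: vec[2] = 8-3 = 5 → [0, 8, 5, 7, 7]
j=3: vec[3] = 5-7 = -2 → [0, 8, 5, -2, 7]
j=4: vec[4] = (-2)-7 = -9 → [0, 8, 5, -2, -9]

[0, 8, 5, -2, -9]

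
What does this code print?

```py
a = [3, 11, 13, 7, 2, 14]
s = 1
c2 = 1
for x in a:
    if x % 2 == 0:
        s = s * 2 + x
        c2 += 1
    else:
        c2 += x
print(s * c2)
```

814

x=3: not even; c2=4
x=11: not even; c2=15
x=13: not even; c2=28
x=7: not even; c2=35
x=2: even, s = 1*2+2 = 4; c2=36
x=14: even, s = 4*2+14 = 22; c2=37
s*c2 = 22*37 = 814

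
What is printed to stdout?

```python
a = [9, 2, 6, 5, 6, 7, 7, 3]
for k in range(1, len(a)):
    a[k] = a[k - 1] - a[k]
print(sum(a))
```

k=1: a[1] = 9-2 = 7 → [9, 7, 6, 5, 6, 7, 7, 3]
k=2: a[2] = 7-6 = 1 → [9, 7, 1, 5, 6, 7, 7, 3]
k=3: a[3] = 1-5 = -4 → [9, 7, 1, -4, 6, 7, 7, 3]
k=4: a[4] = (-4)-6 = -10 → [9, 7, 1, -4, -10, 7, 7, 3]
k=5: a[5] = (-10)-7 = -17 → [9, 7, 1, -4, -10, -17, 7, 3]
k=6: a[6] = (-17)-7 = -24 → [9, 7, 1, -4, -10, -17, -24, 3]
k=7: a[7] = (-24)-3 = -27 → [9, 7, 1, -4, -10, -17, -24, -27]
sum = -65

-65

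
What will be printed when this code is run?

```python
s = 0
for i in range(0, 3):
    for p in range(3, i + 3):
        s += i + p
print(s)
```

15

i=1,p=3: s = 0+4 = 4
i=2,p=3: s = 4+5 = 9
i=2,p=4: s = 9+6 = 15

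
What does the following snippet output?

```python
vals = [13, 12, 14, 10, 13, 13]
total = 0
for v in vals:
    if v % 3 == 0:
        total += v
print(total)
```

12

v=13: not %3==0
v=12: %3==0, total = 0+12 = 12
v=14: not %3==0
v=10: not %3==0
v=13: not %3==0
v=13: not %3==0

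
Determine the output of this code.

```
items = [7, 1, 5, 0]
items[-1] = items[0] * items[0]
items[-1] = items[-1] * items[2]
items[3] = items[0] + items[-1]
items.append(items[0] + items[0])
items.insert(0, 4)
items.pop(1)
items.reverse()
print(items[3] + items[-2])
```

items[-1] = items[0]*items[0] = 7*7 = 49 → [7, 1, 5, 49]
items[-1] = items[-1]*items[2] = 49*5 = 245 → [7, 1, 5, 245]
items[3] = items[0]+items[-1] = 7+245 = 252 → [7, 1, 5, 252]
append items[0]+items[0] = 7+7 = 14 → [7, 1, 5, 252, 14]
insert 4 at 0 → [4, 7, 1, 5, 252, 14]
pop(1) removes 7 → [4, 1, 5, 252, 14]
reverse → [14, 252, 5, 1, 4]
items[3]+items[-2] = 1+1 = 2

2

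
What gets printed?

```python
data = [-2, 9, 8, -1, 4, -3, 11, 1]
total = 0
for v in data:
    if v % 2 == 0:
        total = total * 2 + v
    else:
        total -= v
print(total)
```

-31

v=-2: even, total = 0*2+(-2) = -2
v=9: not even, total = (-2)-9 = -11
v=8: even, total = (-11)*2+8 = -14
v=-1: not even, total = (-14)-(-1) = -13
v=4: even, total = (-13)*2+4 = -22
v=-3: not even, total = (-22)-(-3) = -19
v=11: not even, total = (-19)-11 = -30
v=1: not even, total = (-30)-1 = -31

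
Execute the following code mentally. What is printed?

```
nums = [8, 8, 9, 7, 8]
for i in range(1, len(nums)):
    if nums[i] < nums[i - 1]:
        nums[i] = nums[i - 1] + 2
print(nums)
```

[8, 8, 9, 11, 13]

i=1: 8>=8, unchanged → [8, 8, 9, 7, 8]
i=2: 9>=8, unchanged → [8, 8, 9, 7, 8]
i=3: 7<9, nums[3] = 9+2 = 11 → [8, 8, 9, 11, 8]
i=4: 8<11, nums[4] = 11+2 = 13 → [8, 8, 9, 11, 13]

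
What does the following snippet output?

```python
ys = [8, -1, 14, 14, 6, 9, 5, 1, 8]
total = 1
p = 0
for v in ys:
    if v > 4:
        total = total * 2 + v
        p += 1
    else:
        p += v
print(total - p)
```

v=8: >4, total = 1*2+8 = 10; p=1
v=-1: not >4; p=0
v=14: >4, total = 10*2+14 = 34; p=1
v=14: >4, total = 34*2+14 = 82; p=2
v=6: >4, total = 82*2+6 = 170; p=3
v=9: >4, total = 170*2+9 = 349; p=4
v=5: >4, total = 349*2+5 = 703; p=5
v=1: not >4; p=6
v=8: >4, total = 703*2+8 = 1414; p=7
total-p = 1414-7 = 1407

1407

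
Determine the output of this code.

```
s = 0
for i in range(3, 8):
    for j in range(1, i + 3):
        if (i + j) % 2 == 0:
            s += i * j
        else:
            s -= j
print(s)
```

387

i=3,j=1: even sum, s = 0+3 = 3
i=3,j=2: odd sum, s = 3-2 = 1
i=3,j=3: even sum, s = 1+9 = 10
i=3,j=4: odd sum, s = 10-4 = 6
i=3,j=5: even sum, s = 6+15 = 21
i=4,j=1: odd sum, s = 21-1 = 20
i=4,j=2: even sum, s = 20+8 = 28
i=4,j=3: odd sum, s = 28-3 = 25
i=4,j=4: even sum, s = 25+16 = 41
i=4,j=5: odd sum, s = 41-5 = 36
i=4,j=6: even sum, s = 36+24 = 60
i=5,j=1: even sum, s = 60+5 = 65
i=5,j=2: odd sum, s = 65-2 = 63
i=5,j=3: even sum, s = 63+15 = 78
i=5,j=4: odd sum, s = 78-4 = 74
i=5,j=5: even sum, s = 74+25 = 99
i=5,j=6: odd sum, s = 99-6 = 93
i=5,j=7: even sum, s = 93+35 = 128
i=6,j=1: odd sum, s = 128-1 = 127
i=6,j=2: even sum, s = 127+12 = 139
i=6,j=3: odd sum, s = 139-3 = 136
i=6,j=4: even sum, s = 136+24 = 160
i=6,j=5: odd sum, s = 160-5 = 155
i=6,j=6: even sum, s = 155+36 = 191
i=6,j=7: odd sum, s = 191-7 = 184
i=6,j=8: even sum, s = 184+48 = 232
i=7,j=1: even sum, s = 232+7 = 239
i=7,j=2: odd sum, s = 239-2 = 237
i=7,j=3: even sum, s = 237+21 = 258
i=7,j=4: odd sum, s = 258-4 = 254
i=7,j=5: even sum, s = 254+35 = 289
i=7,j=6: odd sum, s = 289-6 = 283
i=7,j=7: even sum, s = 283+49 = 332
i=7,j=8: odd sum, s = 332-8 = 324
i=7,j=9: even sum, s = 324+63 = 387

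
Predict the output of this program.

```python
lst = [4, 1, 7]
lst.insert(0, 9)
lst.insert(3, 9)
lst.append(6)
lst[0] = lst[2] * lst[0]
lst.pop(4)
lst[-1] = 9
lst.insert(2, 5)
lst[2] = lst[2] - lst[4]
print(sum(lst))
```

28

insert 9 at 0 → [9, 4, 1, 7]
insert 9 at 3 → [9, 4, 1, 9, 7]
append 6 → [9, 4, 1, 9, 7, 6]
lst[0] = lst[2]*lst[0] = 1*9 = 9 → [9, 4, 1, 9, 7, 6]
pop(4) removes 7 → [9, 4, 1, 9, 6]
lst[-1] = 9 → [9, 4, 1, 9, 9]
insert 5 at 2 → [9, 4, 5, 1, 9, 9]
lst[2] = lst[2]-lst[4] = 5-9 = -4 → [9, 4, -4, 1, 9, 9]
sum = 28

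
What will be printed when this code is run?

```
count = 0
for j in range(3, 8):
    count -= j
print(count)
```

j=3: count = 0-3 = -3
j=4: count = (-3)-4 = -7
j=5: count = (-7)-5 = -12
j=6: count = (-12)-6 = -18
j=7: count = (-18)-7 = -25

-25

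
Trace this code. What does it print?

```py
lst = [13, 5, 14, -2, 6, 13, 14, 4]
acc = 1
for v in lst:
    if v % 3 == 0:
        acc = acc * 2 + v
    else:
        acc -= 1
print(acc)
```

v=13: not %3==0, acc = 1-1 = 0
v=5: not %3==0, acc = 0-1 = -1
v=14: not %3==0, acc = (-1)-1 = -2
v=-2: not %3==0, acc = (-2)-1 = -3
v=6: %3==0, acc = (-3)*2+6 = 0
v=13: not %3==0, acc = 0-1 = -1
v=14: not %3==0, acc = (-1)-1 = -2
v=4: not %3==0, acc = (-2)-1 = -3

-3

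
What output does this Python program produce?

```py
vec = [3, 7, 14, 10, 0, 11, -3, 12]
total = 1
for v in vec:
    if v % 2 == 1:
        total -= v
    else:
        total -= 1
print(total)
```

-21

v=3: odd, total = 1-3 = -2
v=7: odd, total = (-2)-7 = -9
v=14: not odd, total = (-9)-1 = -10
v=10: not odd, total = (-10)-1 = -11
v=0: not odd, total = (-11)-1 = -12
v=11: odd, total = (-12)-11 = -23
v=-3: odd, total = (-23)-(-3) = -20
v=12: not odd, total = (-20)-1 = -21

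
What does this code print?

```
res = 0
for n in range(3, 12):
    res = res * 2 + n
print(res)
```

n=3: res = 0*2+3 = 3
n=4: res = 3*2+4 = 10
n=5: res = 10*2+5 = 25
n=6: res = 25*2+6 = 56
n=7: res = 56*2+7 = 119
n=8: res = 119*2+8 = 246
n=9: res = 246*2+9 = 501
n=10: res = 501*2+10 = 1012
n=11: res = 1012*2+11 = 2035

2035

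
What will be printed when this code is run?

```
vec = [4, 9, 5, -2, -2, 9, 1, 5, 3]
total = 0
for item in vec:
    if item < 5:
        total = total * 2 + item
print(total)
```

item=4: <5, total = 0*2+4 = 4
item=9: not <5
item=5: not <5
item=-2: <5, total = 4*2+(-2) = 6
item=-2: <5, total = 6*2+(-2) = 10
item=9: not <5
item=1: <5, total = 10*2+1 = 21
item=5: not <5
item=3: <5, total = 21*2+3 = 45

45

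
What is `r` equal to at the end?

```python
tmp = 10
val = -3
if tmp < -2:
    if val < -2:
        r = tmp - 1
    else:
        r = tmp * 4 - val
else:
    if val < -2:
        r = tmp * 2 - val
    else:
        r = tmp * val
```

23

tmp=10, val=-3
tmp < -2 is False; val < -2 is True
→ r = tmp * 2 - val = 23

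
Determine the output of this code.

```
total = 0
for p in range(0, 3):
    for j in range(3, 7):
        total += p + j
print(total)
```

p=0,j=3: total = 0+3 = 3
p=0,j=4: total = 3+4 = 7
p=0,j=5: total = 7+5 = 12
p=0,j=6: total = 12+6 = 18
p=1,j=3: total = 18+4 = 22
p=1,j=4: total = 22+5 = 27
p=1,j=5: total = 27+6 = 33
p=1,j=6: total = 33+7 = 40
p=2,j=3: total = 40+5 = 45
p=2,j=4: total = 45+6 = 51
p=2,j=5: total = 51+7 = 58
p=2,j=6: total = 58+8 = 66

66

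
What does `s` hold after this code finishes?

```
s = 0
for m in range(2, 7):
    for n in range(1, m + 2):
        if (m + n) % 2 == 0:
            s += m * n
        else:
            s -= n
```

m=2,n=1: odd sum, s = 0-1 = -1
m=2,n=2: even sum, s = (-1)+4 = 3
m=2,n=3: odd sum, s = 3-3 = 0
m=3,n=1: even sum, s = 0+3 = 3
m=3,n=2: odd sum, s = 3-2 = 1
m=3,n=3: even sum, s = 1+9 = 10
m=3,n=4: odd sum, s = 10-4 = 6
m=4,n=1: odd sum, s = 6-1 = 5
m=4,n=2: even sum, s = 5+8 = 13
m=4,n=3: odd sum, s = 13-3 = 10
m=4,n=4: even sum, s = 10+16 = 26
m=4,n=5: odd sum, s = 26-5 = 21
m=5,n=1: even sum, s = 21+5 = 26
m=5,n=2: odd sum, s = 26-2 = 24
m=5,n=3: even sum, s = 24+15 = 39
m=5,n=4: odd sum, s = 39-4 = 35
m=5,n=5: even sum, s = 35+25 = 60
m=5,n=6: odd sum, s = 60-6 = 54
m=6,n=1: odd sum, s = 54-1 = 53
m=6,n=2: even sum, s = 53+12 = 65
m=6,n=3: odd sum, s = 65-3 = 62
m=6,n=4: even sum, s = 62+24 = 86
m=6,n=5: odd sum, s = 86-5 = 81
m=6,n=6: even sum, s = 81+36 = 117
m=6,n=7: odd sum, s = 117-7 = 110

110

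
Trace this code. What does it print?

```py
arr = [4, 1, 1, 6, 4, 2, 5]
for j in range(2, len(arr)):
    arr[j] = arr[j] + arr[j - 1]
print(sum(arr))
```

60

j=2: arr[2] = 1+1 = 2 → [4, 1, 2, 6, 4, 2, 5]
j=3: arr[3] = 6+2 = 8 → [4, 1, 2, 8, 4, 2, 5]
j=4: arr[4] = 4+8 = 12 → [4, 1, 2, 8, 12, 2, 5]
j=5: arr[5] = 2+12 = 14 → [4, 1, 2, 8, 12, 14, 5]
j=6: arr[6] = 5+14 = 19 → [4, 1, 2, 8, 12, 14, 19]
sum = 60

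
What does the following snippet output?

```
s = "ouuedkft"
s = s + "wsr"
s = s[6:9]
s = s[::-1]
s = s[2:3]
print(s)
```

+ 'wsr' → 'ouuedkftwsr'
slice [6:9] → 'ftw'
reverse → 'wtf'
slice [2:3] → 'f'

f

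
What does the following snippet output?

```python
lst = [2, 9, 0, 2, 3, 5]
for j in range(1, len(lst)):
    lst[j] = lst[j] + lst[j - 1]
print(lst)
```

[2, 11, 11, 13, 16, 21]

j=1: lst[1] = 9+2 = 11 → [2, 11, 0, 2, 3, 5]
j=2: lst[2] = 0+11 = 11 → [2, 11, 11, 2, 3, 5]
j=3: lst[3] = 2+11 = 13 → [2, 11, 11, 13, 3, 5]
j=4: lst[4] = 3+13 = 16 → [2, 11, 11, 13, 16, 5]
j=5: lst[5] = 5+16 = 21 → [2, 11, 11, 13, 16, 21]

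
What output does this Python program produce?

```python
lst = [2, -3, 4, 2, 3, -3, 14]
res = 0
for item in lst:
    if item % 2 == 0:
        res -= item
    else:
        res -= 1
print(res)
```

-25

item=2: even, res = 0-2 = -2
item=-3: not even, res = (-2)-1 = -3
item=4: even, res = (-3)-4 = -7
item=2: even, res = (-7)-2 = -9
item=3: not even, res = (-9)-1 = -10
item=-3: not even, res = (-10)-1 = -11
item=14: even, res = (-11)-14 = -25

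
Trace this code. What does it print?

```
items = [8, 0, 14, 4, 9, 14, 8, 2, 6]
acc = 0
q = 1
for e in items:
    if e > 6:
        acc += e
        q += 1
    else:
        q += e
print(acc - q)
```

e=8: >6, acc = 0+8 = 8; q=2
e=0: not >6; q=2
e=14: >6, acc = 8+14 = 22; q=3
e=4: not >6; q=7
e=9: >6, acc = 22+9 = 31; q=8
e=14: >6, acc = 31+14 = 45; q=9
e=8: >6, acc = 45+8 = 53; q=10
e=2: not >6; q=12
e=6: not >6; q=18
acc-q = 53-18 = 35

35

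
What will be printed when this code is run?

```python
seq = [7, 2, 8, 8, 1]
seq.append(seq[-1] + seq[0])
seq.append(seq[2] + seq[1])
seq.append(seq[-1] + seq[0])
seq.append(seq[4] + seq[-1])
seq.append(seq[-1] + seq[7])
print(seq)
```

append seq[-1]+seq[0] = 1+7 = 8 → [7, 2, 8, 8, 1, 8]
append seq[2]+seq[1] = 8+2 = 10 → [7, 2, 8, 8, 1, 8, 10]
append seq[-1]+seq[0] = 10+7 = 17 → [7, 2, 8, 8, 1, 8, 10, 17]
append seq[4]+seq[-1] = 1+17 = 18 → [7, 2, 8, 8, 1, 8, 10, 17, 18]
append seq[-1]+seq[7] = 18+17 = 35 → [7, 2, 8, 8, 1, 8, 10, 17, 18, 35]

[7, 2, 8, 8, 1, 8, 10, 17, 18, 35]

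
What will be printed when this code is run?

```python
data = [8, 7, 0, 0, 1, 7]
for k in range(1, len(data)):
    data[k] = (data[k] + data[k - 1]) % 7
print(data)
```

k=1: data[1] = (7+8)%7 = 1 → [8, 1, 0, 0, 1, 7]
k=2: data[2] = (0+1)%7 = 1 → [8, 1, 1, 0, 1, 7]
k=3: data[3] = (0+1)%7 = 1 → [8, 1, 1, 1, 1, 7]
k=4: data[4] = (1+1)%7 = 2 → [8, 1, 1, 1, 2, 7]
k=5: data[5] = (7+2)%7 = 2 → [8, 1, 1, 1, 2, 2]

[8, 1, 1, 1, 2, 2]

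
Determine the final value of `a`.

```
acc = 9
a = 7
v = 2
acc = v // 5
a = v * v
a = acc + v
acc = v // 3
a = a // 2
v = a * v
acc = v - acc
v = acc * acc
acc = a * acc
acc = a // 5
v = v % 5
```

1

acc = 2//5 = 0
a = 2*2 = 4
a = 0+2 = 2
acc = 2//3 = 0
a = 2//2 = 1
v = 1*2 = 2
acc = 2-0 = 2
v = 2*2 = 4
acc = 1*2 = 2
acc = 1//5 = 0
v = 4%5 = 4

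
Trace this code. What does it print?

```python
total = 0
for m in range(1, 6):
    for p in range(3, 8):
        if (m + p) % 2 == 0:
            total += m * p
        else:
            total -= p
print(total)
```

m=1,p=3: even sum, total = 0+3 = 3
m=1,p=4: odd sum, total = 3-4 = -1
m=1,p=5: even sum, total = (-1)+5 = 4
m=1,p=6: odd sum, total = 4-6 = -2
m=1,p=7: even sum, total = (-2)+7 = 5
m=2,p=3: odd sum, total = 5-3 = 2
m=2,p=4: even sum, total = 2+8 = 10
m=2,p=5: odd sum, total = 10-5 = 5
m=2,p=6: even sum, total = 5+12 = 17
m=2,p=7: odd sum, total = 17-7 = 10
m=3,p=3: even sum, total = 10+9 = 19
m=3,p=4: odd sum, total = 19-4 = 15
m=3,p=5: even sum, total = 15+15 = 30
m=3,p=6: odd sum, total = 30-6 = 24
m=3,p=7: even sum, total = 24+21 = 45
m=4,p=3: odd sum, total = 45-3 = 42
m=4,p=4: even sum, total = 42+16 = 58
m=4,p=5: odd sum, total = 58-5 = 53
m=4,p=6: even sum, total = 53+24 = 77
m=4,p=7: odd sum, total = 77-7 = 70
m=5,p=3: even sum, total = 70+15 = 85
m=5,p=4: odd sum, total = 85-4 = 81
m=5,p=5: even sum, total = 81+25 = 106
m=5,p=6: odd sum, total = 106-6 = 100
m=5,p=7: even sum, total = 100+35 = 135

135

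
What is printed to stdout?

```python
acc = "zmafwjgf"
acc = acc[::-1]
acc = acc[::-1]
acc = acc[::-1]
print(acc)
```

reverse → 'fgjwfamz'
reverse → 'zmafwjgf'
reverse → 'fgjwfamz'

fgjwfamz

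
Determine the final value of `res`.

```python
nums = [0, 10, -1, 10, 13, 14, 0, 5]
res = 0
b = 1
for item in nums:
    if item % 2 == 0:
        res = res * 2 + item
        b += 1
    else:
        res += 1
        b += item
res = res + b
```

item=0: even, res = 0*2+0 = 0; b=2
item=10: even, res = 0*2+10 = 10; b=3
item=-1: not even, res = 10+1 = 11; b=2
item=10: even, res = 11*2+10 = 32; b=3
item=13: not even, res = 32+1 = 33; b=16
item=14: even, res = 33*2+14 = 80; b=17
item=0: even, res = 80*2+0 = 160; b=18
item=5: not even, res = 160+1 = 161; b=23
res+b = 161+23 = 184

184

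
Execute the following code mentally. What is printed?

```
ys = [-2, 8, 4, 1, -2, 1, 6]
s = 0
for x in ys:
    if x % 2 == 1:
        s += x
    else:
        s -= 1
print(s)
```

-3

x=-2: not odd, s = 0-1 = -1
x=8: not odd, s = (-1)-1 = -2
x=4: not odd, s = (-2)-1 = -3
x=1: odd, s = (-3)+1 = -2
x=-2: not odd, s = (-2)-1 = -3
x=1: odd, s = (-3)+1 = -2
x=6: not odd, s = (-2)-1 = -3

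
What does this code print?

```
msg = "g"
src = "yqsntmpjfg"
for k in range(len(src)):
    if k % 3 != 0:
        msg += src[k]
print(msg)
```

k=0: skip
k=1: add 'q' → 'gq'
k=2: add 's' → 'gqs'
k=3: skip
k=4: add 't' → 'gqst'
k=5: add 'm' → 'gqstm'
k=6: skip
k=7: add 'j' → 'gqstmj'
k=8: add 'f' → 'gqstmjf'
k=9: skip

gqstmjf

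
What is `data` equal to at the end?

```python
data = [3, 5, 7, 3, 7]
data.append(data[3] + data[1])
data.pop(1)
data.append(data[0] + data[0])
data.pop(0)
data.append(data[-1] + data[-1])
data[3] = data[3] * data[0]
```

[7, 3, 7, 56, 6, 12]

append data[3]+data[1] = 3+5 = 8 → [3, 5, 7, 3, 7, 8]
pop(1) removes 5 → [3, 7, 3, 7, 8]
append data[0]+data[0] = 3+3 = 6 → [3, 7, 3, 7, 8, 6]
pop(0) removes 3 → [7, 3, 7, 8, 6]
append data[-1]+data[-1] = 6+6 = 12 → [7, 3, 7, 8, 6, 12]
data[3] = data[3]*data[0] = 8*7 = 56 → [7, 3, 7, 56, 6, 12]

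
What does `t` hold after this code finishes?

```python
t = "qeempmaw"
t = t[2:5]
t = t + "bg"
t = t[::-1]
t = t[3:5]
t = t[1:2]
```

slice [2:5] → 'emp'
+ 'bg' → 'empbg'
reverse → 'gbpme'
slice [3:5] → 'me'
slice [1:2] → 'e'

'e'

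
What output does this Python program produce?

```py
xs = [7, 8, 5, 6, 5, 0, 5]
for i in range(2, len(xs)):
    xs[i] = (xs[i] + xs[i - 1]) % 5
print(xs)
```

[7, 8, 3, 4, 4, 4, 4]

i=2: xs[2] = (5+8)%5 = 3 → [7, 8, 3, 6, 5, 0, 5]
i=3: xs[3] = (6+3)%5 = 4 → [7, 8, 3, 4, 5, 0, 5]
i=4: xs[4] = (5+4)%5 = 4 → [7, 8, 3, 4, 4, 0, 5]
i=5: xs[5] = (0+4)%5 = 4 → [7, 8, 3, 4, 4, 4, 5]
i=6: xs[6] = (5+4)%5 = 4 → [7, 8, 3, 4, 4, 4, 4]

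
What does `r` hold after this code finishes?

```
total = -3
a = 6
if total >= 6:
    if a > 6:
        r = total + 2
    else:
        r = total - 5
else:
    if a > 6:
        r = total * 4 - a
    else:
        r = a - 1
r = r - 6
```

total=-3, a=6
total >= 6 is False; a > 6 is False
→ r = a - 1 = 5
r = 5-6 = -1

-1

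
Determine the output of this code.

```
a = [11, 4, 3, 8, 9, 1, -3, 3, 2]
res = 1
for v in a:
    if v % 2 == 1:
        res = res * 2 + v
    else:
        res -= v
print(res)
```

279

v=11: odd, res = 1*2+11 = 13
v=4: not odd, res = 13-4 = 9
v=3: odd, res = 9*2+3 = 21
v=8: not odd, res = 21-8 = 13
v=9: odd, res = 13*2+9 = 35
v=1: odd, res = 35*2+1 = 71
v=-3: odd, res = 71*2+(-3) = 139
v=3: odd, res = 139*2+3 = 281
v=2: not odd, res = 281-2 = 279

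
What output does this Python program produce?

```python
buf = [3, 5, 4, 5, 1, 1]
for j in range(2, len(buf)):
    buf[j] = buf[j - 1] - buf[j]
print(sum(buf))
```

-6

j=2: buf[2] = 5-4 = 1 → [3, 5, 1, 5, 1, 1]
j=3: buf[3] = 1-5 = -4 → [3, 5, 1, -4, 1, 1]
j=4: buf[4] = (-4)-1 = -5 → [3, 5, 1, -4, -5, 1]
j=5: buf[5] = (-5)-1 = -6 → [3, 5, 1, -4, -5, -6]
sum = -6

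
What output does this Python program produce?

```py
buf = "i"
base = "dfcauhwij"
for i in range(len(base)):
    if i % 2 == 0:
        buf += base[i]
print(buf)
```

idcuwj

i=0: add 'd' → 'id'
i=1: skip
i=2: add 'c' → 'idc'
i=3: skip
i=4: add 'u' → 'idcu'
i=5: skip
i=6: add 'w' → 'idcuw'
i=7: skip
i=8: add 'j' → 'idcuwj'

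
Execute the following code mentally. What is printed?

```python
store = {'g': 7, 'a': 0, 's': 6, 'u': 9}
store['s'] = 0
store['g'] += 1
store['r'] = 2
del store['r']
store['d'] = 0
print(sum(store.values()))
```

17

store['s'] = 0 → {'g': 7, 'a': 0, 's': 0, 'u': 9}
store['g'] = 7+1 = 8 → {'g': 8, 'a': 0, 's': 0, 'u': 9}
store['r'] = 2 → {'g': 8, 'a': 0, 's': 0, 'u': 9, 'r': 2}
del 'r' → {'g': 8, 'a': 0, 's': 0, 'u': 9}
store['d'] = 0 → {'g': 8, 'a': 0, 's': 0, 'u': 9, 'd': 0}
sum of values = 17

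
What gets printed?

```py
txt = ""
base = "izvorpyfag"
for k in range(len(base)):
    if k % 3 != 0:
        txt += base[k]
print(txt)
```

zvrpfa

k=0: skip
k=1: add 'z' → 'z'
k=2: add 'v' → 'zv'
k=3: skip
k=4: add 'r' → 'zvr'
k=5: add 'p' → 'zvrp'
k=6: skip
k=7: add 'f' → 'zvrpf'
k=8: add 'a' → 'zvrpfa'
k=9: skip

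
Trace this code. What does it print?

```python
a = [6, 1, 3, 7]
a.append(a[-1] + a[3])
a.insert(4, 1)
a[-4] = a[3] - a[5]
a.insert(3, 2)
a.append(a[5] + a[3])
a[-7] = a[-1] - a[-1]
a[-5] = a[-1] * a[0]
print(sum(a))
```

42

append a[-1]+a[3] = 7+7 = 14 → [6, 1, 3, 7, 14]
insert 1 at 4 → [6, 1, 3, 7, 1, 14]
a[-4] = a[3]-a[5] = 7-14 = -7 → [6, 1, -7, 7, 1, 14]
insert 2 at 3 → [6, 1, -7, 2, 7, 1, 14]
append a[5]+a[3] = 1+2 = 3 → [6, 1, -7, 2, 7, 1, 14, 3]
a[-7] = a[-1]-a[-1] = 3-3 = 0 → [6, 0, -7, 2, 7, 1, 14, 3]
a[-5] = a[-1]*a[0] = 3*6 = 18 → [6, 0, -7, 18, 7, 1, 14, 3]
sum = 42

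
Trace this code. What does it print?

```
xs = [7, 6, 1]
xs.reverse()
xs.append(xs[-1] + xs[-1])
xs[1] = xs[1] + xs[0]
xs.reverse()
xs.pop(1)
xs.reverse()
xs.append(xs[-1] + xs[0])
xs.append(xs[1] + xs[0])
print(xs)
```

[1, 7, 14, 15, 8]

reverse → [1, 6, 7]
append xs[-1]+xs[-1] = 7+7 = 14 → [1, 6, 7, 14]
xs[1] = xs[1]+xs[0] = 6+1 = 7 → [1, 7, 7, 14]
reverse → [14, 7, 7, 1]
pop(1) removes 7 → [14, 7, 1]
reverse → [1, 7, 14]
append xs[-1]+xs[0] = 14+1 = 15 → [1, 7, 14, 15]
append xs[1]+xs[0] = 7+1 = 8 → [1, 7, 14, 15, 8]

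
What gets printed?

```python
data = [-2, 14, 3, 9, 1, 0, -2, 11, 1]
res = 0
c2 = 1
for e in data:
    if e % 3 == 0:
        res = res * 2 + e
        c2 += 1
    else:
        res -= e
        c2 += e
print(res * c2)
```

-2106

e=-2: not %3==0, res = 0-(-2) = 2; c2=-1
e=14: not %3==0, res = 2-14 = -12; c2=13
e=3: %3==0, res = (-12)*2+3 = -21; c2=14
e=9: %3==0, res = (-21)*2+9 = -33; c2=15
e=1: not %3==0, res = (-33)-1 = -34; c2=16
e=0: %3==0, res = (-34)*2+0 = -68; c2=17
e=-2: not %3==0, res = (-68)-(-2) = -66; c2=15
e=11: not %3==0, res = (-66)-11 = -77; c2=26
e=1: not %3==0, res = (-77)-1 = -78; c2=27
res*c2 = (-78)*27 = -2106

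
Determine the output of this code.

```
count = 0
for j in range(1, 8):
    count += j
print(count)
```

j=1: count = 0+1 = 1
j=2: count = 1+2 = 3
j=3: count = 3+3 = 6
j=4: count = 6+4 = 10
j=5: count = 10+5 = 15
j=6: count = 15+6 = 21
j=7: count = 21+7 = 28

28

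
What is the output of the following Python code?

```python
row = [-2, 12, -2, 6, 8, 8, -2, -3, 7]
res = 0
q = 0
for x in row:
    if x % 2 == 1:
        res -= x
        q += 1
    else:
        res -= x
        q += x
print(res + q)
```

-2

x=-2: not odd, res = 0-(-2) = 2; q=-2
x=12: not odd, res = 2-12 = -10; q=10
x=-2: not odd, res = (-10)-(-2) = -8; q=8
x=6: not odd, res = (-8)-6 = -14; q=14
x=8: not odd, res = (-14)-8 = -22; q=22
x=8: not odd, res = (-22)-8 = -30; q=30
x=-2: not odd, res = (-30)-(-2) = -28; q=28
x=-3: odd, res = (-28)-(-3) = -25; q=29
x=7: odd, res = (-25)-7 = -32; q=30
res+q = (-32)+30 = -2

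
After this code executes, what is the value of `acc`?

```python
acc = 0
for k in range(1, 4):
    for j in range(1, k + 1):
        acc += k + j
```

k=1,j=1: acc = 0+2 = 2
k=2,j=1: acc = 2+3 = 5
k=2,j=2: acc = 5+4 = 9
k=3,j=1: acc = 9+4 = 13
k=3,j=2: acc = 13+5 = 18
k=3,j=3: acc = 18+6 = 24

24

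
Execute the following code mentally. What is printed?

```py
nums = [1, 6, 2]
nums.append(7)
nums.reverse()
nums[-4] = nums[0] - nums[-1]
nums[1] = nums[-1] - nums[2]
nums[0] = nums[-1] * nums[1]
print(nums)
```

append 7 → [1, 6, 2, 7]
reverse → [7, 2, 6, 1]
nums[-4] = nums[0]-nums[-1] = 7-1 = 6 → [6, 2, 6, 1]
nums[1] = nums[-1]-nums[2] = 1-6 = -5 → [6, -5, 6, 1]
nums[0] = nums[-1]*nums[1] = 1*(-5) = -5 → [-5, -5, 6, 1]

[-5, -5, 6, 1]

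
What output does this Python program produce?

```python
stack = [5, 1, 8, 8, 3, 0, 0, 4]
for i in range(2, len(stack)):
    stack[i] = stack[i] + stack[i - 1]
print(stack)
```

i=2: stack[2] = 8+1 = 9 → [5, 1, 9, 8, 3, 0, 0, 4]
i=3: stack[3] = 8+9 = 17 → [5, 1, 9, 17, 3, 0, 0, 4]
i=4: stack[4] = 3+17 = 20 → [5, 1, 9, 17, 20, 0, 0, 4]
i=5: stack[5] = 0+20 = 20 → [5, 1, 9, 17, 20, 20, 0, 4]
i=6: stack[6] = 0+20 = 20 → [5, 1, 9, 17, 20, 20, 20, 4]
i=7: stack[7] = 4+20 = 24 → [5, 1, 9, 17, 20, 20, 20, 24]

[5, 1, 9, 17, 20, 20, 20, 24]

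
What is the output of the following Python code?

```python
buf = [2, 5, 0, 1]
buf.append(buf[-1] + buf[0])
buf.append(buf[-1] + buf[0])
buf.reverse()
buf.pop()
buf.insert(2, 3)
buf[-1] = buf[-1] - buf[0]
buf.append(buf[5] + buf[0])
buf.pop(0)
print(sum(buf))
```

append buf[-1]+buf[0] = 1+2 = 3 → [2, 5, 0, 1, 3]
append buf[-1]+buf[0] = 3+2 = 5 → [2, 5, 0, 1, 3, 5]
reverse → [5, 3, 1, 0, 5, 2]
pop() removes 2 → [5, 3, 1, 0, 5]
insert 3 at 2 → [5, 3, 3, 1, 0, 5]
buf[-1] = buf[-1]-buf[0] = 5-5 = 0 → [5, 3, 3, 1, 0, 0]
append buf[5]+buf[0] = 0+5 = 5 → [5, 3, 3, 1, 0, 0, 5]
pop(0) removes 5 → [3, 3, 1, 0, 0, 5]
sum = 12

12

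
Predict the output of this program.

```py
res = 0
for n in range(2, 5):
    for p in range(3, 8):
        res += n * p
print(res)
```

225

n=2,p=3: res = 0+6 = 6
n=2,p=4: res = 6+8 = 14
n=2,p=5: res = 14+10 = 24
n=2,p=6: res = 24+12 = 36
n=2,p=7: res = 36+14 = 50
n=3,p=3: res = 50+9 = 59
n=3,p=4: res = 59+12 = 71
n=3,p=5: res = 71+15 = 86
n=3,p=6: res = 86+18 = 104
n=3,p=7: res = 104+21 = 125
n=4,p=3: res = 125+12 = 137
n=4,p=4: res = 137+16 = 153
n=4,p=5: res = 153+20 = 173
n=4,p=6: res = 173+24 = 197
n=4,p=7: res = 197+28 = 225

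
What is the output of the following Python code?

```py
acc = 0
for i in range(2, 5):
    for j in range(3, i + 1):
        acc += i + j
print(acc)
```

i=3,j=3: acc = 0+6 = 6
i=4,j=3: acc = 6+7 = 13
i=4,j=4: acc = 13+8 = 21

21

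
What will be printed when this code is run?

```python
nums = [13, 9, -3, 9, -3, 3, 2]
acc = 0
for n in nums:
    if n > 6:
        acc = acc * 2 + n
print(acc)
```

n=13: >6, acc = 0*2+13 = 13
n=9: >6, acc = 13*2+9 = 35
n=-3: not >6
n=9: >6, acc = 35*2+9 = 79
n=-3: not >6
n=3: not >6
n=2: not >6

79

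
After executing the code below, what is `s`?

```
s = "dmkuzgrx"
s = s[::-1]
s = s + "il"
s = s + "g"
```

'xrgzukmdilg'

reverse → 'xrgzukmd'
+ 'il' → 'xrgzukmdil'
+ 'g' → 'xrgzukmdilg'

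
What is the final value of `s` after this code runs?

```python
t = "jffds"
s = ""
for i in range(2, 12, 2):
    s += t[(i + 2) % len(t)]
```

'sfdjf'

i=2: add t[4]='s' → 's'
i=4: add t[1]='f' → 'sf'
i=6: add t[3]='d' → 'sfd'
i=8: add t[0]='j' → 'sfdj'
i=10: add t[2]='f' → 'sfdjf'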